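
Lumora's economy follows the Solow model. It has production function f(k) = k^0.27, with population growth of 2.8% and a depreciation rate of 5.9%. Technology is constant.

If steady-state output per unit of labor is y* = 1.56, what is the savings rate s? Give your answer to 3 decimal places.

At the steady state, Δk = 0, so s·k^α = (n + δ)·k.
Since y* = [s/(n + δ)]^(α/(1−α)), we have s/(n + δ) = (y*)^((1−α)/α) = 1.56^2.7037 = 3.3278.
Therefore s = 3.3278 × (n + δ) = 3.3278 × 0.087 = 0.2895.

s ≈ 0.290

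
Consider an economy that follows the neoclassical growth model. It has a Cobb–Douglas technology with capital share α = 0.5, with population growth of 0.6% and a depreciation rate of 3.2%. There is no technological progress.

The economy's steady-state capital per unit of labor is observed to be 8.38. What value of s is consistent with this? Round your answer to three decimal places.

In steady state, investment equals break-even investment: s·k^α = (n + δ)·k.
So s / (n + δ) = (k*)^(1−α) = 8.38^0.5 = 2.8948.
Therefore s = 2.8948 × (n + δ) = 2.8948 × 0.038 = 0.1100.

s ≈ 0.110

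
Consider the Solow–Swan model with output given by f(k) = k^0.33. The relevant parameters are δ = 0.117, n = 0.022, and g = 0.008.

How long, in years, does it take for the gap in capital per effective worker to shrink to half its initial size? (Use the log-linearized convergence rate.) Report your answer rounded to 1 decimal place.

Near the steady state the convergence rate is λ = (1 − α)(n + g + δ).
λ = (1 − 0.33) × 0.147 = 0.67 × 0.147 = 0.09849
Half-life = ln 2 / λ = 0.6931 / 0.09849 ≈ 7.04 years

about 7.0 years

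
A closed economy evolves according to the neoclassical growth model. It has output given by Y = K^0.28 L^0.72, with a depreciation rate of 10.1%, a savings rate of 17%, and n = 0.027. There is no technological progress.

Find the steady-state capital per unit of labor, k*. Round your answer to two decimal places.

k* = 1.48

In steady state, investment equals break-even investment: s·k^α = (n + δ)·k.
Rearranging, k^(1−α) = s / (n + δ).
k^0.72 = 0.17 / (0.027 + 0.101) = 0.17 / 0.128 = 1.3281
k* = 1.3281^(1/0.72) ≈ 1.4830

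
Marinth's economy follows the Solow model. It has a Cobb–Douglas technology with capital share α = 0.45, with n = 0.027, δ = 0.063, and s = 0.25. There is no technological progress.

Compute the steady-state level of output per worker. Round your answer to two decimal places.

In steady state, investment equals break-even investment: s·k^α = (n + δ)·k.
Rearranging, k^(1−α) = s / (n + δ).
k^0.55 = 0.25 / (0.027 + 0.063) = 0.25 / 0.090 = 2.7778
k* = 2.7778^(1/0.55) ≈ 6.4081
y* = (k*)^α = 6.4081^0.45 ≈ 2.3069

y* = 2.31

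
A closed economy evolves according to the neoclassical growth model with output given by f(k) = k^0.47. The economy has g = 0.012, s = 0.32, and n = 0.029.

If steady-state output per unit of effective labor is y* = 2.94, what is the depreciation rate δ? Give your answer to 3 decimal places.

δ ≈ 0.054

At the steady state, Δk = 0, so s·k^α = (n + g + δ)·k.
Since y* = [s/(n + g + δ)]^(α/(1−α)), we have s/(n + g + δ) = (y*)^((1−α)/α) = 2.94^1.1277 = 3.3741.
Therefore n + g + δ = s / 3.3741 = 0.32 / 3.3741 = 0.0948, so δ = 0.0948 − 0.041 = 0.0538.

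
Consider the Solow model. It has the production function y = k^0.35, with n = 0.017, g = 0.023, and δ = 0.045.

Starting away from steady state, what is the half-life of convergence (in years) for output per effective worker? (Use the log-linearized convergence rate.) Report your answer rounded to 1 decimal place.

Near the steady state the convergence rate is λ = (1 − α)(n + g + δ).
λ = (1 − 0.35) × 0.085 = 0.65 × 0.085 = 0.05525
Half-life = ln 2 / λ = 0.6931 / 0.05525 ≈ 12.54 years

t_½ ≈ 12.5 years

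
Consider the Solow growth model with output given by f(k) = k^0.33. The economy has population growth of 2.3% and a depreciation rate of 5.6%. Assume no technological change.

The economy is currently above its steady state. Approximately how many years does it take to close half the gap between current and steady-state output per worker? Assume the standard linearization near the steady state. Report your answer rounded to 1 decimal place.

Near the steady state the convergence rate is λ = (1 − α)(n + δ).
λ = (1 − 0.33) × 0.079 = 0.67 × 0.079 = 0.05293
Half-life = ln 2 / λ = 0.6931 / 0.05293 ≈ 13.09 years

half-life ≈ 13.1 years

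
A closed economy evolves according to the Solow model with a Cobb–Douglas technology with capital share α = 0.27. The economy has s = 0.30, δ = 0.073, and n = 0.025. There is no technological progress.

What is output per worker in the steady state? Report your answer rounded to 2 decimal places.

Steady state requires s·f(k) = (n + δ)·k, i.e. s·k^α = (n + δ)·k.
Dividing both sides by k: k^(1−α) = s / (n + δ).
k^0.73 = 0.30 / (0.025 + 0.073) = 0.30 / 0.098 = 3.0612
k* = 3.0612^(1/0.73) ≈ 4.6303
y* = (k*)^α = 4.6303^0.27 ≈ 1.5126

y* = 1.51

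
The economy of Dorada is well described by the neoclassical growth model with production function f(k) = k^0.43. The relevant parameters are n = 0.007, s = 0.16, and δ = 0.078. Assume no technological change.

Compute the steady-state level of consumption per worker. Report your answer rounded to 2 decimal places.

c* = 1.35

In steady state, investment equals break-even investment: s·k^α = (n + δ)·k.
Dividing both sides by k: k^(1−α) = s / (n + δ).
k^0.57 = 0.16 / (0.007 + 0.078) = 0.16 / 0.085 = 1.8824
k* = 1.8824^(1/0.57) ≈ 3.0335
y* = (k*)^α = 3.0335^0.43 ≈ 1.6115
c* = (1 − s)·y* = (1 − 0.16) × 1.6115 ≈ 1.3537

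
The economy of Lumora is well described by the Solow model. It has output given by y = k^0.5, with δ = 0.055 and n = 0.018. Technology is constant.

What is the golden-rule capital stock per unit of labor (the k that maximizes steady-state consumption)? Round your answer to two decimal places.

The golden rule sets f'(k) = n + δ, i.e. α·k^(α−1) = n + δ.
So k^(1−α) = α / (n + δ) = 0.5 / 0.073 = 6.8493.
k_gold = 6.8493^(1/0.5) ≈ 46.9129

k_gold ≈ 46.91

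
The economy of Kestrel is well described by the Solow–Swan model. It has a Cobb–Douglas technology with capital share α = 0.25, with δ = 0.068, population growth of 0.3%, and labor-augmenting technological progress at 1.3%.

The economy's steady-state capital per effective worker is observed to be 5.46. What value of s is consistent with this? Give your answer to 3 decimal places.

s ≈ 0.300

Steady state requires s·f(k) = (n + g + δ)·k, i.e. s·k^α = (n + g + δ)·k.
So s / (n + g + δ) = (k*)^(1−α) = 5.46^0.75 = 3.5719.
Therefore s = 3.5719 × (n + g + δ) = 3.5719 × 0.084 = 0.3000.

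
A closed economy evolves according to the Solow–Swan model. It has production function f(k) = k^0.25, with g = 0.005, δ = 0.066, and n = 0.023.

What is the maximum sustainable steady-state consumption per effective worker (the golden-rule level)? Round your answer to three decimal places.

c_gold ≈ 1.039

At the golden rule, f'(k) = n + g + δ, so α·k^(α−1) = n + g + δ and k_gold = (α/(n + g + δ))^(1/(1−α)).
k_gold = (0.25/0.094)^(1/0.75) = 2.6596^1.3333 ≈ 3.6847
c_gold = f(k_gold) − (n + g + δ)·k_gold = 1.3855 − 0.094×3.6847 ≈ 1.0391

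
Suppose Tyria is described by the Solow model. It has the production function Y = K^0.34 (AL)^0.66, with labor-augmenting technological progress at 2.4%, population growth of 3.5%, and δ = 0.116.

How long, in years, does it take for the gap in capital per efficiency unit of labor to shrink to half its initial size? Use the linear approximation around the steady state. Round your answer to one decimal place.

Near the steady state the convergence rate is λ = (1 − α)(n + g + δ).
λ = (1 − 0.34) × 0.175 = 0.66 × 0.175 = 0.1155
Half-life = ln 2 / λ = 0.6931 / 0.1155 ≈ 6.00 years

half-life ≈ 6.0 years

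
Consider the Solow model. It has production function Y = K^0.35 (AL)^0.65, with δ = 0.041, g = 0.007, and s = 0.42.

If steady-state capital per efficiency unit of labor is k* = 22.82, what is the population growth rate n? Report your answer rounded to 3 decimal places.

In steady state, investment equals break-even investment: s·k^α = (n + g + δ)·k.
So s / (n + g + δ) = (k*)^(1−α) = 22.82^0.65 = 7.6367.
Therefore n + g + δ = s / 7.6367 = 0.42 / 7.6367 = 0.0550, so n = 0.0550 − 0.048 = 0.0070.

n ≈ 0.007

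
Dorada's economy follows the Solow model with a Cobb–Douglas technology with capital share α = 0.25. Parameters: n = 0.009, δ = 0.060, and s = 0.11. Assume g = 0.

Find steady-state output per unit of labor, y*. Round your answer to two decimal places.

At the steady state, Δk = 0, so s·k^α = (n + δ)·k.
Rearranging, k^(1−α) = s / (n + δ).
k^0.75 = 0.11 / (0.009 + 0.060) = 0.11 / 0.069 = 1.5942
k* = 1.5942^(1/0.75) ≈ 1.8623
y* = (k*)^α = 1.8623^0.25 ≈ 1.1682

y* ≈ 1.17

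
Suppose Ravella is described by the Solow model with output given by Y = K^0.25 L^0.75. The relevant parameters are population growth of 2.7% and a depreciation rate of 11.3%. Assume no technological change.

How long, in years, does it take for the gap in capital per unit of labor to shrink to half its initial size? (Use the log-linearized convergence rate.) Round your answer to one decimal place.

about 6.6 years

Near the steady state the convergence rate is λ = (1 − α)(n + δ).
λ = (1 − 0.25) × 0.140 = 0.75 × 0.140 = 0.1050
Half-life = ln 2 / λ = 0.6931 / 0.1050 ≈ 6.60 years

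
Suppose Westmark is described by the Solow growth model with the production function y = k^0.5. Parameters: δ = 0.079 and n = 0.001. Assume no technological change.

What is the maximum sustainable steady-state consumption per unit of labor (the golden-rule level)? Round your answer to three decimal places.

At the golden rule, f'(k) = n + δ, so α·k^(α−1) = n + δ and k_gold = (α/(n + δ))^(1/(1−α)).
k_gold = (0.5/0.080)^(1/0.5) = 6.2500^2 ≈ 39.0625
c_gold = f(k_gold) − (n + δ)·k_gold = 6.2500 − 0.080×39.0625 ≈ 3.1250

c_gold ≈ 3.125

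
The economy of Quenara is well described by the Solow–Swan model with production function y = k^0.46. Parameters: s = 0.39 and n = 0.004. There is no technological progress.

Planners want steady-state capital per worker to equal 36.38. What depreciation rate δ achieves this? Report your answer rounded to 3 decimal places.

Steady state requires s·f(k) = (n + δ)·k, i.e. s·k^α = (n + δ)·k.
So s / (n + δ) = (k*)^(1−α) = 36.38^0.54 = 6.9641.
Therefore n + δ = s / 6.9641 = 0.39 / 6.9641 = 0.0560, so δ = 0.0560 − 0.004 = 0.0520.

δ ≈ 0.052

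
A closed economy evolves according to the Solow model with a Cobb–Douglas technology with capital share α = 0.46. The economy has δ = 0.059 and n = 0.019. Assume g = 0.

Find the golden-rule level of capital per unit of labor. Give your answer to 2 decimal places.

k_gold ≈ 26.74

The golden rule sets f'(k) = n + δ, i.e. α·k^(α−1) = n + δ.
So k^(1−α) = α / (n + δ) = 0.46 / 0.078 = 5.8974.
k_gold = 5.8974^(1/0.54) ≈ 26.7393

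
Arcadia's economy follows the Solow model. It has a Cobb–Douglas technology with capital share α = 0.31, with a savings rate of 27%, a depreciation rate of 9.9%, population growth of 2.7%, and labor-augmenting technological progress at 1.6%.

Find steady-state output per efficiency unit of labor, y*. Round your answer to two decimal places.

y* = 1.33

At the steady state, Δk = 0, so s·k^α = (n + g + δ)·k.
Rearranging, k^(1−α) = s / (n + g + δ).
k^0.69 = 0.27 / (0.027 + 0.016 + 0.099) = 0.27 / 0.142 = 1.9014
k* = 1.9014^(1/0.69) ≈ 2.5378
y* = (k*)^α = 2.5378^0.31 ≈ 1.3347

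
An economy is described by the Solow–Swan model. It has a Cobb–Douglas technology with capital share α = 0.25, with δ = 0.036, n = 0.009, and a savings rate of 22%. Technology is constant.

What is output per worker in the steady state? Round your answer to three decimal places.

y* ≈ 1.697

At the steady state, Δk = 0, so s·k^α = (n + δ)·k.
Rearranging, k^(1−α) = s / (n + δ).
k^0.75 = 0.22 / (0.009 + 0.036) = 0.22 / 0.045 = 4.8889
k* = 4.8889^(1/0.75) ≈ 8.2975
y* = (k*)^α = 8.2975^0.25 ≈ 1.6972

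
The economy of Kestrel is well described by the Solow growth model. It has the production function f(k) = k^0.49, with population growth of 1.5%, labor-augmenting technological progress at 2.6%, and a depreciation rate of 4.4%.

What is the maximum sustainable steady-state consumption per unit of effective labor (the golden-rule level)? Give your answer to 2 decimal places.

At the golden rule, f'(k) = n + g + δ, so α·k^(α−1) = n + g + δ and k_gold = (α/(n + g + δ))^(1/(1−α)).
k_gold = (0.49/0.085)^(1/0.51) = 5.7647^1.9608 ≈ 31.0264
c_gold = f(k_gold) − (n + g + δ)·k_gold = 5.3821 − 0.085×31.0264 ≈ 2.7449

c_gold ≈ 2.74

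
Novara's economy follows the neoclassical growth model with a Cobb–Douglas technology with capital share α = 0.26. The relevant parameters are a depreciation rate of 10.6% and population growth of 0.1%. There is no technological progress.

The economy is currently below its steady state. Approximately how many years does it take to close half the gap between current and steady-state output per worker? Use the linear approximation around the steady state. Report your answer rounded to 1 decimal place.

Near the steady state the convergence rate is λ = (1 − α)(n + δ).
λ = (1 − 0.26) × 0.107 = 0.74 × 0.107 = 0.07918
Half-life = ln 2 / λ = 0.6931 / 0.07918 ≈ 8.75 years

half-life ≈ 8.8 years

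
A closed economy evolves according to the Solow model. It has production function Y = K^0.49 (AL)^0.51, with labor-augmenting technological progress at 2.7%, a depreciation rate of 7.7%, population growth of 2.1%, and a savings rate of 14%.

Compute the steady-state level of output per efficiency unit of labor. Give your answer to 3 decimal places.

At the steady state, Δk = 0, so s·k^α = (n + g + δ)·k.
Dividing both sides by k: k^(1−α) = s / (n + g + δ).
k^0.51 = 0.14 / (0.021 + 0.027 + 0.077) = 0.14 / 0.125 = 1.1200
k* = 1.1200^(1/0.51) ≈ 1.2488
y* = (k*)^α = 1.2488^0.49 ≈ 1.1150

y* = 1.115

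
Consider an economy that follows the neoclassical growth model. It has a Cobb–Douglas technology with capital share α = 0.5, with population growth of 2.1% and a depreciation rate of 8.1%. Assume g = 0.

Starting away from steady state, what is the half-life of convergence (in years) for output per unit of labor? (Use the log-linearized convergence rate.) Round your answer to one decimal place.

t_½ ≈ 13.6 years

Near the steady state the convergence rate is λ = (1 − α)(n + δ).
λ = (1 − 0.5) × 0.102 = 0.5 × 0.102 = 0.0510
Half-life = ln 2 / λ = 0.6931 / 0.0510 ≈ 13.59 years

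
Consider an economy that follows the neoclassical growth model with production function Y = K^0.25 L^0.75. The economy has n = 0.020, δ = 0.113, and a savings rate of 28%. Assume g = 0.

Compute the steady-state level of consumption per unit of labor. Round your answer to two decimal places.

c* = 0.92

At the steady state, Δk = 0, so s·k^α = (n + δ)·k.
Rearranging, k^(1−α) = s / (n + δ).
k^0.75 = 0.28 / (0.020 + 0.113) = 0.28 / 0.133 = 2.1053
k* = 2.1053^(1/0.75) ≈ 2.6983
y* = (k*)^α = 2.6983^0.25 ≈ 1.2817
c* = (1 − s)·y* = (1 − 0.28) × 1.2817 ≈ 0.9228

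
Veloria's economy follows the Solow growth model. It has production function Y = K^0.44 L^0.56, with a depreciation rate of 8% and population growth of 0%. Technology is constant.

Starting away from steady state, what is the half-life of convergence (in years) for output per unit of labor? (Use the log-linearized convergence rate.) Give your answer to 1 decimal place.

about 15.5 years

Near the steady state the convergence rate is λ = (1 − α)(n + δ).
λ = (1 − 0.44) × 0.080 = 0.56 × 0.080 = 0.0448
Half-life = ln 2 / λ = 0.6931 / 0.0448 ≈ 15.47 years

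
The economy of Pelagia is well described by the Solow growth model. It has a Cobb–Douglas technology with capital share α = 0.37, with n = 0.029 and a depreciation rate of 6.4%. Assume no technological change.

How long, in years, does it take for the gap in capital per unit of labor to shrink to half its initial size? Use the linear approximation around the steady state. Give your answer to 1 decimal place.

half-life ≈ 11.8 years

Near the steady state the convergence rate is λ = (1 − α)(n + δ).
λ = (1 − 0.37) × 0.093 = 0.63 × 0.093 = 0.05859
Half-life = ln 2 / λ = 0.6931 / 0.05859 ≈ 11.83 years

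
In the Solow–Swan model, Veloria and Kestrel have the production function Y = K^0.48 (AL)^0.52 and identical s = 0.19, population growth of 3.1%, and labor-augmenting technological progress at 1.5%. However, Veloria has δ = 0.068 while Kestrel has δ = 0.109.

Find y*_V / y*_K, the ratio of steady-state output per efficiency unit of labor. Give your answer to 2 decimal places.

y*_V / y*_K ≈ 1.33

Steady-state y* = [s/(n + g + δ)]^(α/(1−α)), so the ratio is [ (s_V/(n + g + δ)_V) / (s_K/(n + g + δ)_K) ]^0.9231.
s_V/(n + g + δ)_V = 0.19/0.114 = 1.6667; s_K/(n + g + δ)_K = 0.19/0.155 = 1.2258.
Ratio = (1.6667/1.2258)^0.9231 = 1.3597^0.9231 ≈ 1.3279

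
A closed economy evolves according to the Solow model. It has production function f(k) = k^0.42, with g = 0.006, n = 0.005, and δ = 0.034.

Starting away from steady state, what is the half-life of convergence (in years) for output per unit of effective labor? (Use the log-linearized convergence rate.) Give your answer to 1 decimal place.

Near the steady state the convergence rate is λ = (1 − α)(n + g + δ).
λ = (1 − 0.42) × 0.045 = 0.58 × 0.045 = 0.0261
Half-life = ln 2 / λ = 0.6931 / 0.0261 ≈ 26.56 years

half-life ≈ 26.6 years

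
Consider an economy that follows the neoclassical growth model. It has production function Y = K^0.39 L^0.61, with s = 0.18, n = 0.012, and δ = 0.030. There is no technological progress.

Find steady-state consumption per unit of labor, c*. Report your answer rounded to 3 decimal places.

c* = 2.079

In steady state, investment equals break-even investment: s·k^α = (n + δ)·k.
Rearranging, k^(1−α) = s / (n + δ).
k^0.61 = 0.18 / (0.012 + 0.030) = 0.18 / 0.042 = 4.2857
k* = 4.2857^(1/0.61) ≈ 10.8668
y* = (k*)^α = 10.8668^0.39 ≈ 2.5356
c* = (1 − s)·y* = (1 − 0.18) × 2.5356 ≈ 2.0792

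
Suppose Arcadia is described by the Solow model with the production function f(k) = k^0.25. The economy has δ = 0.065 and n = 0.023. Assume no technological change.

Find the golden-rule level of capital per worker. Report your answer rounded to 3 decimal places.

k_gold ≈ 4.024

The golden rule sets f'(k) = n + δ, i.e. α·k^(α−1) = n + δ.
So k^(1−α) = α / (n + δ) = 0.25 / 0.088 = 2.8409.
k_gold = 2.8409^(1/0.75) ≈ 4.0235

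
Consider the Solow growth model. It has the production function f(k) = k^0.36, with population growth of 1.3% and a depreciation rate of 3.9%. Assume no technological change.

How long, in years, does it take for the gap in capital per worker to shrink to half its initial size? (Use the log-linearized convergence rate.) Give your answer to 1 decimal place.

t_½ ≈ 20.8 years

Near the steady state the convergence rate is λ = (1 − α)(n + δ).
λ = (1 − 0.36) × 0.052 = 0.64 × 0.052 = 0.03328
Half-life = ln 2 / λ = 0.6931 / 0.03328 ≈ 20.83 years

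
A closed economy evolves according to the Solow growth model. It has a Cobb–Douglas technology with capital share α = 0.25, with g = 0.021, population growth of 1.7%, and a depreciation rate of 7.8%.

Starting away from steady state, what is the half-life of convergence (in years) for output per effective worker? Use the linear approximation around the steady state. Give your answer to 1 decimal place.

half-life ≈ 8.0 years

Near the steady state the convergence rate is λ = (1 − α)(n + g + δ).
λ = (1 − 0.25) × 0.116 = 0.75 × 0.116 = 0.0870
Half-life = ln 2 / λ = 0.6931 / 0.0870 ≈ 7.97 years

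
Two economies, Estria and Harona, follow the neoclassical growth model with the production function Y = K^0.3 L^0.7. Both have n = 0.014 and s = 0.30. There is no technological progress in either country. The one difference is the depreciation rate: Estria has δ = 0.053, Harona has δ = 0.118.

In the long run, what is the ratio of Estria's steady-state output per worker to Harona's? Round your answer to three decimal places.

Steady-state y* = [s/(n + δ)]^(α/(1−α)), so the ratio is [ (s_E/(n + δ)_E) / (s_H/(n + δ)_H) ]^0.4286.
s_E/(n + δ)_E = 0.30/0.067 = 4.4776; s_H/(n + δ)_H = 0.30/0.132 = 2.2727.
Ratio = (4.4776/2.2727)^0.4286 = 1.9702^0.4286 ≈ 1.3373

ratio ≈ 1.337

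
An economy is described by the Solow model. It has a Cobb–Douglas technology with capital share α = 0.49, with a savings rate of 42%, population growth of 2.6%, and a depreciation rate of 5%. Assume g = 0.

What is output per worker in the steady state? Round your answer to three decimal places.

Steady state requires s·f(k) = (n + δ)·k, i.e. s·k^α = (n + δ)·k.
Dividing both sides by k: k^(1−α) = s / (n + δ).
k^0.51 = 0.42 / (0.026 + 0.050) = 0.42 / 0.076 = 5.5263
k* = 5.5263^(1/0.51) ≈ 28.5597
y* = (k*)^α = 28.5597^0.49 ≈ 5.1680

y* ≈ 5.168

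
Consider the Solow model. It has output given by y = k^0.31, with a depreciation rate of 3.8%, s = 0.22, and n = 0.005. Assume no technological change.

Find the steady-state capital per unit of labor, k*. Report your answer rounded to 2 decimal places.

At the steady state, Δk = 0, so s·k^α = (n + δ)·k.
Rearranging, k^(1−α) = s / (n + δ).
k^0.69 = 0.22 / (0.005 + 0.038) = 0.22 / 0.043 = 5.1163
k* = 5.1163^(1/0.69) ≈ 10.6530

k* ≈ 10.65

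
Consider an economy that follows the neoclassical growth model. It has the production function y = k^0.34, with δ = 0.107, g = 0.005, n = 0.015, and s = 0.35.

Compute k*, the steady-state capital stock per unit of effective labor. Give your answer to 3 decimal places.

Steady state requires s·f(k) = (n + g + δ)·k, i.e. s·k^α = (n + g + δ)·k.
Rearranging, k^(1−α) = s / (n + g + δ).
k^0.66 = 0.35 / (0.015 + 0.005 + 0.107) = 0.35 / 0.127 = 2.7559
k* = 2.7559^(1/0.66) ≈ 4.6459

k* = 4.646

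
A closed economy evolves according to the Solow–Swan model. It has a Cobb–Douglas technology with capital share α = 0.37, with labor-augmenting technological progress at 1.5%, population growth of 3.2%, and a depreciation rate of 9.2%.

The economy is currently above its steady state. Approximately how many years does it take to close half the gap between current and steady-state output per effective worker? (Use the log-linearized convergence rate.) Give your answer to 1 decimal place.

Near the steady state the convergence rate is λ = (1 − α)(n + g + δ).
λ = (1 − 0.37) × 0.139 = 0.63 × 0.139 = 0.08757
Half-life = ln 2 / λ = 0.6931 / 0.08757 ≈ 7.91 years

half-life ≈ 7.9 years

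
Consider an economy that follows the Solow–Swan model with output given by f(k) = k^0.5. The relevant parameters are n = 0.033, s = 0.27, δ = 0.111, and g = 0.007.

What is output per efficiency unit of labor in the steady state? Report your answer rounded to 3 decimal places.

y* ≈ 1.788

At the steady state, Δk = 0, so s·k^α = (n + g + δ)·k.
Dividing both sides by k: k^(1−α) = s / (n + g + δ).
k^0.5 = 0.27 / (0.033 + 0.007 + 0.111) = 0.27 / 0.151 = 1.7881
k* = 1.7881^(1/0.5) ≈ 3.1973
y* = (k*)^α = 3.1973^0.5 ≈ 1.7881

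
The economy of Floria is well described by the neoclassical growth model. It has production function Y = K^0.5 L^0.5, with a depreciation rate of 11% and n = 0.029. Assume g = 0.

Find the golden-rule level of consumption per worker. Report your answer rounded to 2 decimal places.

At the golden rule, f'(k) = n + δ, so α·k^(α−1) = n + δ and k_gold = (α/(n + δ))^(1/(1−α)).
k_gold = (0.5/0.139)^(1/0.5) = 3.5971^2 ≈ 12.9391
c_gold = f(k_gold) − (n + δ)·k_gold = 3.5971 − 0.139×12.9391 ≈ 1.7986

c_gold ≈ 1.80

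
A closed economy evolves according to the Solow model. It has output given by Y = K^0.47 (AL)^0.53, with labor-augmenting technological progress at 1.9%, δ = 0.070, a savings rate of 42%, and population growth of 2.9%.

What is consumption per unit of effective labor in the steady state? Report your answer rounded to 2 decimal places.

In steady state, investment equals break-even investment: s·k^α = (n + g + δ)·k.
Dividing both sides by k: k^(1−α) = s / (n + g + δ).
k^0.53 = 0.42 / (0.029 + 0.019 + 0.070) = 0.42 / 0.118 = 3.5593
k* = 3.5593^(1/0.53) ≈ 10.9726
y* = (k*)^α = 10.9726^0.47 ≈ 3.0828
c* = (1 − s)·y* = (1 − 0.42) × 3.0828 ≈ 1.7880

c* ≈ 1.79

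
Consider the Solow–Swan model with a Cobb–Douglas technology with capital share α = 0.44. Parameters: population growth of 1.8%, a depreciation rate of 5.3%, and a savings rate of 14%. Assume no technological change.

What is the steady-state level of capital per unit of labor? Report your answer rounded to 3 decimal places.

k* = 3.362

In steady state, investment equals break-even investment: s·k^α = (n + δ)·k.
Rearranging, k^(1−α) = s / (n + δ).
k^0.56 = 0.14 / (0.018 + 0.053) = 0.14 / 0.071 = 1.9718
k* = 1.9718^(1/0.56) ≈ 3.3616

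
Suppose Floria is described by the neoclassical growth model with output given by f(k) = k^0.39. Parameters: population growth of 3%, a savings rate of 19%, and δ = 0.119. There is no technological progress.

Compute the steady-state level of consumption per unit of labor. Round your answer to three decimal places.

c* ≈ 0.946

In steady state, investment equals break-even investment: s·k^α = (n + δ)·k.
Rearranging, k^(1−α) = s / (n + δ).
k^0.61 = 0.19 / (0.030 + 0.119) = 0.19 / 0.149 = 1.2752
k* = 1.2752^(1/0.61) ≈ 1.4896
y* = (k*)^α = 1.4896^0.39 ≈ 1.1681
c* = (1 − s)·y* = (1 − 0.19) × 1.1681 ≈ 0.9462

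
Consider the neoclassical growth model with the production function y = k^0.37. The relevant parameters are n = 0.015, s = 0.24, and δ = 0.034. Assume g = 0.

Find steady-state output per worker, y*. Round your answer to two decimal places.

Steady state requires s·f(k) = (n + δ)·k, i.e. s·k^α = (n + δ)·k.
Dividing both sides by k: k^(1−α) = s / (n + δ).
k^0.63 = 0.24 / (0.015 + 0.034) = 0.24 / 0.049 = 4.8980
k* = 4.8980^(1/0.63) ≈ 12.4528
y* = (k*)^α = 12.4528^0.37 ≈ 2.5424

y* ≈ 2.54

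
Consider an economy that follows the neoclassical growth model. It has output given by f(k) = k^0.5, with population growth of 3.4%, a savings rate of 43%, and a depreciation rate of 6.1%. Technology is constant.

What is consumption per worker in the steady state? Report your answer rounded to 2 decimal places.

c* ≈ 2.58

In steady state, investment equals break-even investment: s·k^α = (n + δ)·k.
Rearranging, k^(1−α) = s / (n + δ).
k^0.5 = 0.43 / (0.034 + 0.061) = 0.43 / 0.095 = 4.5263
k* = 4.5263^(1/0.5) ≈ 20.4874
y* = (k*)^α = 20.4874^0.5 ≈ 4.5263
c* = (1 − s)·y* = (1 − 0.43) × 4.5263 ≈ 2.5800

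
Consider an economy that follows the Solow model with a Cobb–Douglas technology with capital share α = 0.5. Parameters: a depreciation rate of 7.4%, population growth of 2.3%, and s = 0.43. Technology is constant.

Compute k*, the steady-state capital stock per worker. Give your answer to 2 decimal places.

k* = 19.65

In steady state, investment equals break-even investment: s·k^α = (n + δ)·k.
Dividing both sides by k: k^(1−α) = s / (n + δ).
k^0.5 = 0.43 / (0.023 + 0.074) = 0.43 / 0.097 = 4.4330
k* = 4.4330^(1/0.5) ≈ 19.6515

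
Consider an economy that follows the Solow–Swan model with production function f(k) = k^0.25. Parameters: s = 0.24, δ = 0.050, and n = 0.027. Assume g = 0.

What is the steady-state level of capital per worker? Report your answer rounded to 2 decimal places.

Steady state requires s·f(k) = (n + δ)·k, i.e. s·k^α = (n + δ)·k.
Dividing both sides by k: k^(1−α) = s / (n + δ).
k^0.75 = 0.24 / (0.027 + 0.050) = 0.24 / 0.077 = 3.1169
k* = 3.1169^(1/0.75) ≈ 4.5530

k* ≈ 4.55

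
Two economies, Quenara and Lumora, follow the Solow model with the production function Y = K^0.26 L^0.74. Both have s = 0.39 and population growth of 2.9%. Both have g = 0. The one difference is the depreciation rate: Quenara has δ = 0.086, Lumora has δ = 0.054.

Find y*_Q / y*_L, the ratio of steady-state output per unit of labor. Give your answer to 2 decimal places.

Steady-state y* = [s/(n + δ)]^(α/(1−α)), so the ratio is [ (s_Q/(n + δ)_Q) / (s_L/(n + δ)_L) ]^0.3514.
s_Q/(n + δ)_Q = 0.39/0.115 = 3.3913; s_L/(n + δ)_L = 0.39/0.083 = 4.6988.
Ratio = (3.3913/4.6988)^0.3514 = 0.7217^0.3514 ≈ 0.8917

y*_Q / y*_L ≈ 0.89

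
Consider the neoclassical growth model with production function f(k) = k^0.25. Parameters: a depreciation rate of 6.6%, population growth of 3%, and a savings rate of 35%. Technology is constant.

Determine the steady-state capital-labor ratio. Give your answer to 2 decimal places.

In steady state, investment equals break-even investment: s·k^α = (n + δ)·k.
Rearranging, k^(1−α) = s / (n + δ).
k^0.75 = 0.35 / (0.030 + 0.066) = 0.35 / 0.096 = 3.6458
k* = 3.6458^(1/0.75) ≈ 5.6112

k* ≈ 5.61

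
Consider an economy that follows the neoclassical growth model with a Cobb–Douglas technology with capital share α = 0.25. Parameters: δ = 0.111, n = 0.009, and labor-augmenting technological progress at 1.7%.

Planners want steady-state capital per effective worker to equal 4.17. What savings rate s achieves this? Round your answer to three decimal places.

s ≈ 0.400

At the steady state, Δk = 0, so s·k^α = (n + g + δ)·k.
So s / (n + g + δ) = (k*)^(1−α) = 4.17^0.75 = 2.9181.
Therefore s = 2.9181 × (n + g + δ) = 2.9181 × 0.137 = 0.3998.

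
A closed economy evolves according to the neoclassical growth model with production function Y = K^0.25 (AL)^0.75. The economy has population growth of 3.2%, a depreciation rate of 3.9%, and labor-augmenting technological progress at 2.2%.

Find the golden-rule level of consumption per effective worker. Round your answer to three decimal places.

c_gold ≈ 1.043

At the golden rule, f'(k) = n + g + δ, so α·k^(α−1) = n + g + δ and k_gold = (α/(n + g + δ))^(1/(1−α)).
k_gold = (0.25/0.093)^(1/0.75) = 2.6882^1.3333 ≈ 3.7377
c_gold = f(k_gold) − (n + g + δ)·k_gold = 1.3904 − 0.093×3.7377 ≈ 1.0428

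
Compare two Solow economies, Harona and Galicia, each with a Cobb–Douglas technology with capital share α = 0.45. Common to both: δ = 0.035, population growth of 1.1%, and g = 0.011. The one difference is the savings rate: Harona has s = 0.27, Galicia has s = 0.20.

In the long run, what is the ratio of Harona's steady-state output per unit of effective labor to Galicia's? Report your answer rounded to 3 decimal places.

ratio ≈ 1.278

Steady-state y* = [s/(n + g + δ)]^(α/(1−α)), so the ratio is [ (s_H/(n + g + δ)_H) / (s_G/(n + g + δ)_G) ]^0.8182.
s_H/(n + g + δ)_H = 0.27/0.057 = 4.7368; s_G/(n + g + δ)_G = 0.20/0.057 = 3.5088.
Ratio = (4.7368/3.5088)^0.8182 = 1.3500^0.8182 ≈ 1.2783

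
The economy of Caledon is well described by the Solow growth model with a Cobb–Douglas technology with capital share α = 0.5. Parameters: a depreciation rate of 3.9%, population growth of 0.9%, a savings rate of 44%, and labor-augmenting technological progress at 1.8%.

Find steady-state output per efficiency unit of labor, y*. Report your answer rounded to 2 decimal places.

In steady state, investment equals break-even investment: s·k^α = (n + g + δ)·k.
Dividing both sides by k: k^(1−α) = s / (n + g + δ).
k^0.5 = 0.44 / (0.009 + 0.018 + 0.039) = 0.44 / 0.066 = 6.6667
k* = 6.6667^(1/0.5) ≈ 44.4449
y* = (k*)^α = 44.4449^0.5 ≈ 6.6667

y* = 6.67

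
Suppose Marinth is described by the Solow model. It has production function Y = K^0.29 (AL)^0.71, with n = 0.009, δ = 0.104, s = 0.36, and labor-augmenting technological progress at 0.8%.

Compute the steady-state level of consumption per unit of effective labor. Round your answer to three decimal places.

At the steady state, Δk = 0, so s·k^α = (n + g + δ)·k.
Rearranging, k^(1−α) = s / (n + g + δ).
k^0.71 = 0.36 / (0.009 + 0.008 + 0.104) = 0.36 / 0.121 = 2.9752
k* = 2.9752^(1/0.71) ≈ 4.6443
y* = (k*)^α = 4.6443^0.29 ≈ 1.5610
c* = (1 − s)·y* = (1 − 0.36) × 1.5610 ≈ 0.9990

c* = 0.999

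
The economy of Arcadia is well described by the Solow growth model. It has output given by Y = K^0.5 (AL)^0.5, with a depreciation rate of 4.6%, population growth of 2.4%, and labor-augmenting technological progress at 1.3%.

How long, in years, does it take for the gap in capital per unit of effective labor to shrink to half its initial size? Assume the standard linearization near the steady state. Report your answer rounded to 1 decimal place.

half-life ≈ 16.7 years

Near the steady state the convergence rate is λ = (1 − α)(n + g + δ).
λ = (1 − 0.5) × 0.083 = 0.5 × 0.083 = 0.0415
Half-life = ln 2 / λ = 0.6931 / 0.0415 ≈ 16.70 years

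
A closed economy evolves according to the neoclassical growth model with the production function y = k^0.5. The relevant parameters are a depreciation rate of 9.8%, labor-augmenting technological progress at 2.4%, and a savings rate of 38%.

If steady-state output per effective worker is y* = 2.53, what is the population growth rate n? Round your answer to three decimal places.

n ≈ 0.028

At the steady state, Δk = 0, so s·k^α = (n + g + δ)·k.
Since y* = [s/(n + g + δ)]^(α/(1−α)), we have s/(n + g + δ) = (y*)^((1−α)/α) = 2.53^1 = 2.5300.
Therefore n + g + δ = s / 2.5300 = 0.38 / 2.5300 = 0.1502, so n = 0.1502 − 0.122 = 0.0282.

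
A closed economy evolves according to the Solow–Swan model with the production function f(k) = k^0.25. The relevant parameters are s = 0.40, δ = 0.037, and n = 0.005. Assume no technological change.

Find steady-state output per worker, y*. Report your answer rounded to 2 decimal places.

y* = 2.12

In steady state, investment equals break-even investment: s·k^α = (n + δ)·k.
Rearranging, k^(1−α) = s / (n + δ).
k^0.75 = 0.40 / (0.005 + 0.037) = 0.40 / 0.042 = 9.5238
k* = 9.5238^(1/0.75) ≈ 20.1874
y* = (k*)^α = 20.1874^0.25 ≈ 2.1197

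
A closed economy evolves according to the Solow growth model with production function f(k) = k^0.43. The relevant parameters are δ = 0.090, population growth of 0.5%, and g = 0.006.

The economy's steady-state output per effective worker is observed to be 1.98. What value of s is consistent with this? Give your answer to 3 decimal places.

Steady state requires s·f(k) = (n + g + δ)·k, i.e. s·k^α = (n + g + δ)·k.
Since y* = [s/(n + g + δ)]^(α/(1−α)), we have s/(n + g + δ) = (y*)^((1−α)/α) = 1.98^1.3256 = 2.4732.
Therefore s = 2.4732 × (n + g + δ) = 2.4732 × 0.101 = 0.2498.

s ≈ 0.250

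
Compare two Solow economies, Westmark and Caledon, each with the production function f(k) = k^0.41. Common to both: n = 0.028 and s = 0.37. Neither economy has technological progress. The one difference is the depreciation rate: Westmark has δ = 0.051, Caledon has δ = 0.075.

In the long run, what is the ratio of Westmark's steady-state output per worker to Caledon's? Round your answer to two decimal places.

Steady-state y* = [s/(n + δ)]^(α/(1−α)), so the ratio is [ (s_W/(n + δ)_W) / (s_C/(n + δ)_C) ]^0.6949.
s_W/(n + δ)_W = 0.37/0.079 = 4.6835; s_C/(n + δ)_C = 0.37/0.103 = 3.5922.
Ratio = (4.6835/3.5922)^0.6949 = 1.3038^0.6949 ≈ 1.2024

ratio ≈ 1.20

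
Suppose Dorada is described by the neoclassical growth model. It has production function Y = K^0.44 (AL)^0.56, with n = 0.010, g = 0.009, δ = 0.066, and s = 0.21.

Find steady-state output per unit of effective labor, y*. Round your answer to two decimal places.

y* ≈ 2.04

At the steady state, Δk = 0, so s·k^α = (n + g + δ)·k.
Dividing both sides by k: k^(1−α) = s / (n + g + δ).
k^0.56 = 0.21 / (0.010 + 0.009 + 0.066) = 0.21 / 0.085 = 2.4706
k* = 2.4706^(1/0.56) ≈ 5.0284
y* = (k*)^α = 5.0284^0.44 ≈ 2.0353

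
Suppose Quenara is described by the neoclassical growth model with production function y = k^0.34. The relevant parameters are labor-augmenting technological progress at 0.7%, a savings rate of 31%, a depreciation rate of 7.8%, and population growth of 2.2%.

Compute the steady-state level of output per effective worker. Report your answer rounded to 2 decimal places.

y* ≈ 1.73

Steady state requires s·f(k) = (n + g + δ)·k, i.e. s·k^α = (n + g + δ)·k.
Dividing both sides by k: k^(1−α) = s / (n + g + δ).
k^0.66 = 0.31 / (0.022 + 0.007 + 0.078) = 0.31 / 0.107 = 2.8972
k* = 2.8972^(1/0.66) ≈ 5.0115
y* = (k*)^α = 5.0115^0.34 ≈ 1.7298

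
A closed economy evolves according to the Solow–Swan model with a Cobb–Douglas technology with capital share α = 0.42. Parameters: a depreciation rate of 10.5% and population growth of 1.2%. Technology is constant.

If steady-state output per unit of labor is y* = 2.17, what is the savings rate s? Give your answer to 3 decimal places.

In steady state, investment equals break-even investment: s·k^α = (n + δ)·k.
Since y* = [s/(n + δ)]^(α/(1−α)), we have s/(n + δ) = (y*)^((1−α)/α) = 2.17^1.381 = 2.9151.
Therefore s = 2.9151 × (n + δ) = 2.9151 × 0.117 = 0.3411.

s ≈ 0.341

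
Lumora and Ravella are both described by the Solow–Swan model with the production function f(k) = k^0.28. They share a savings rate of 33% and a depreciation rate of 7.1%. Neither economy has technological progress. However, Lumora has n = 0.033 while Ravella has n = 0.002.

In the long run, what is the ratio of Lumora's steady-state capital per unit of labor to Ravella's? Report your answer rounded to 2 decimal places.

ratio ≈ 0.61

Steady-state k* = [s/(n + δ)]^(1/(1−α)), so the ratio is [ (s_L/(n + δ)_L) / (s_R/(n + δ)_R) ]^1.3889.
s_L/(n + δ)_L = 0.33/0.104 = 3.1731; s_R/(n + δ)_R = 0.33/0.073 = 4.5205.
Ratio = (3.1731/4.5205)^1.3889 = 0.7019^1.3889 ≈ 0.6116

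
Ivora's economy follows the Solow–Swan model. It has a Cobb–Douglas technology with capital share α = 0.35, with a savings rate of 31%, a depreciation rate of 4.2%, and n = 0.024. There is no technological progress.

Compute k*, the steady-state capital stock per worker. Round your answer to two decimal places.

k* = 10.80

In steady state, investment equals break-even investment: s·k^α = (n + δ)·k.
Rearranging, k^(1−α) = s / (n + δ).
k^0.65 = 0.31 / (0.024 + 0.042) = 0.31 / 0.066 = 4.6970
k* = 4.6970^(1/0.65) ≈ 10.8036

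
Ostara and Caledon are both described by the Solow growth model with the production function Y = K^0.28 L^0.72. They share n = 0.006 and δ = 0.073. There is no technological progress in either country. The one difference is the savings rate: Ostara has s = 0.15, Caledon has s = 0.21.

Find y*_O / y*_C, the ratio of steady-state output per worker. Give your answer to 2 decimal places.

ratio ≈ 0.88

Steady-state y* = [s/(n + δ)]^(α/(1−α)), so the ratio is [ (s_O/(n + δ)_O) / (s_C/(n + δ)_C) ]^0.3889.
s_O/(n + δ)_O = 0.15/0.079 = 1.8987; s_C/(n + δ)_C = 0.21/0.079 = 2.6582.
Ratio = (1.8987/2.6582)^0.3889 = 0.7143^0.3889 ≈ 0.8774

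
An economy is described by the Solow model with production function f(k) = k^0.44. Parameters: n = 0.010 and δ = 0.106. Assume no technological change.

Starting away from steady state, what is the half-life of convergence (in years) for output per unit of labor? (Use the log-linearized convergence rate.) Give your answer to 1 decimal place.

Near the steady state the convergence rate is λ = (1 − α)(n + δ).
λ = (1 − 0.44) × 0.116 = 0.56 × 0.116 = 0.06496
Half-life = ln 2 / λ = 0.6931 / 0.06496 ≈ 10.67 years

about 10.7 years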